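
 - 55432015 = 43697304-99129319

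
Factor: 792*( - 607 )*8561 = - 4115649384 = -2^3 * 3^2*7^1* 11^1*607^1 * 1223^1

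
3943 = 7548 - 3605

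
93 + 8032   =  8125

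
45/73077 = 15/24359= 0.00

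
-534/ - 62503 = 534/62503=0.01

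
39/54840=13/18280=0.00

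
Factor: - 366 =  - 2^1*3^1 * 61^1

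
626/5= 125  +  1/5 = 125.20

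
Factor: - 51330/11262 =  - 5^1 * 29^1*59^1*1877^( - 1 ) =-8555/1877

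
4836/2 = 2418=2418.00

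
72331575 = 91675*789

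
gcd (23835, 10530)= 15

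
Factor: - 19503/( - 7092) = 2^( - 2)*11^1  =  11/4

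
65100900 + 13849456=78950356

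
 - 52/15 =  - 52/15  =  -3.47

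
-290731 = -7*41533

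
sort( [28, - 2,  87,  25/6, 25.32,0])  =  [ - 2,0,25/6,25.32,28 , 87] 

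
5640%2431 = 778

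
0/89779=0  =  0.00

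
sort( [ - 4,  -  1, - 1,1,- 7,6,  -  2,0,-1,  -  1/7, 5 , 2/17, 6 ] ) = [ - 7 ,  -  4, - 2, - 1, - 1  , - 1,-1/7, 0, 2/17, 1,5, 6, 6] 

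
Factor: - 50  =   - 2^1*5^2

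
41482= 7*5926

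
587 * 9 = 5283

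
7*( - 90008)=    - 630056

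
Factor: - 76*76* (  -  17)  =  98192 = 2^4*17^1 *19^2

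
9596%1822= 486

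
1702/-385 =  - 5+223/385 = - 4.42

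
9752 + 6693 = 16445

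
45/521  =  45/521 = 0.09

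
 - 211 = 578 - 789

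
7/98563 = 7/98563 = 0.00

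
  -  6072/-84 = 72  +  2/7  =  72.29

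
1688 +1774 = 3462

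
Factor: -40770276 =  - 2^2*3^1*19^1*178817^1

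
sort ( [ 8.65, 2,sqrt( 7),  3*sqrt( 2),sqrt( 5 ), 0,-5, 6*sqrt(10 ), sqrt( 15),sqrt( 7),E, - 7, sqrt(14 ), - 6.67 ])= [ - 7, - 6.67 , - 5,0, 2,sqrt(5 ), sqrt(7), sqrt ( 7),  E,sqrt(14),sqrt(15 ), 3*sqrt( 2 ) , 8.65,  6*sqrt ( 10)] 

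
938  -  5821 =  - 4883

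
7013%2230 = 323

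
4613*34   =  156842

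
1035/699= 345/233 =1.48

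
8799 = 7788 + 1011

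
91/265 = 91/265 = 0.34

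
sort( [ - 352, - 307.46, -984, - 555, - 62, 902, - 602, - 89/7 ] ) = [ - 984, - 602, - 555,-352 , - 307.46, - 62,-89/7, 902 ] 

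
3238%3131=107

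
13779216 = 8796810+4982406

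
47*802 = 37694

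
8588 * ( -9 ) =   -  77292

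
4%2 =0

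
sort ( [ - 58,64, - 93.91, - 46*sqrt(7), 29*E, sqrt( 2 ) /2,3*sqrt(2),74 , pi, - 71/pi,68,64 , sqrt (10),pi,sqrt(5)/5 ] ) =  [ - 46*sqrt( 7 ), - 93.91, - 58 , - 71/pi, sqrt(5)/5,sqrt(2)/2,pi,pi,sqrt( 10),3*sqrt(2 ),  64,64, 68, 74,29*E ] 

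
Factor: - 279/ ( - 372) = 3/4 = 2^(-2 )*3^1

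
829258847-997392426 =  - 168133579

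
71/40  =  1 + 31/40 = 1.77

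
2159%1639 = 520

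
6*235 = 1410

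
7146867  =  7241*987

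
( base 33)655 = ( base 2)1101000110000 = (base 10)6704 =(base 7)25355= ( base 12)3A68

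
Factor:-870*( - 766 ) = 666420 = 2^2 * 3^1*5^1*29^1*383^1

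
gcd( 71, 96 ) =1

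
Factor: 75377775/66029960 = 2^( - 3 )*3^1*5^1*11^1*73^( - 1 )*22613^( - 1) * 91367^1 = 15075555/13205992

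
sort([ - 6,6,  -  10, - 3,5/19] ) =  [ - 10, - 6, - 3, 5/19, 6] 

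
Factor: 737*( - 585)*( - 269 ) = 3^2*5^1*11^1*13^1*67^1*269^1= 115978005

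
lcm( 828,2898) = 5796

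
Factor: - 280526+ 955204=2^1 * 337339^1  =  674678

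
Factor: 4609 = 11^1*419^1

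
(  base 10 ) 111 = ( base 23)4J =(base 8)157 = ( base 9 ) 133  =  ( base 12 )93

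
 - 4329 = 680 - 5009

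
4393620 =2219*1980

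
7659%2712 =2235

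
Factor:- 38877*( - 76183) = 3^1*29^1*37^1*71^1 * 12959^1=2961766491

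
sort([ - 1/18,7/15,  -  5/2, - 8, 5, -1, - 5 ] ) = [  -  8, - 5, - 5/2, - 1, - 1/18,7/15,5]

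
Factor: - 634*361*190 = -2^2*5^1*19^3*317^1= - 43486060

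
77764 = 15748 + 62016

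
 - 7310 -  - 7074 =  - 236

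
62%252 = 62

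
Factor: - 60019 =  - 47^1 * 1277^1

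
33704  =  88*383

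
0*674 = 0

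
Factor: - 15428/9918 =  - 2^1*3^(  -  2 )*7^1  =  - 14/9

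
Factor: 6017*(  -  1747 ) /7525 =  - 10511699/7525  =  - 5^ ( - 2)*7^ ( - 1 ) * 11^1*43^( - 1) * 547^1*1747^1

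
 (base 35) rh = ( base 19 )2cc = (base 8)1702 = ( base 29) 145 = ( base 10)962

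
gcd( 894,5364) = 894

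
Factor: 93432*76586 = 7155583152 = 2^4*3^1*17^1*149^1*229^1*257^1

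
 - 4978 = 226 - 5204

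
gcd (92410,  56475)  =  5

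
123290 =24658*5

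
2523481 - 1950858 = 572623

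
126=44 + 82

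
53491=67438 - 13947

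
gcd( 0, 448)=448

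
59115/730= 11823/146=80.98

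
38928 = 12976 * 3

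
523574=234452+289122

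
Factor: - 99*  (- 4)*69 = 27324 = 2^2*3^3*11^1*23^1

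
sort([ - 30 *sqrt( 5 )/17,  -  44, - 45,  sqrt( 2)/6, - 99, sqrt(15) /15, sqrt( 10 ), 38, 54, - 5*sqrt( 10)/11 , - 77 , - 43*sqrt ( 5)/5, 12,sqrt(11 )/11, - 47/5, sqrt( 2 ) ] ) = [ - 99,  -  77, - 45, - 44, - 43 * sqrt(5 ) /5, - 47/5, - 30*sqrt( 5 ) /17, - 5*sqrt ( 10)/11, sqrt( 2)/6, sqrt(15)/15,sqrt( 11)/11, sqrt( 2), sqrt( 10 ),12, 38, 54]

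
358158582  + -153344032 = 204814550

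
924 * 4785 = 4421340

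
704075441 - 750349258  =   - 46273817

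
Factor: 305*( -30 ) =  - 2^1 * 3^1*5^2 * 61^1=- 9150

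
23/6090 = 23/6090 = 0.00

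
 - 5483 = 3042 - 8525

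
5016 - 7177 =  - 2161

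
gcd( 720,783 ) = 9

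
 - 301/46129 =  - 1+45828/46129 = -0.01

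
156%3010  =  156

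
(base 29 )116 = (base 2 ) 1101101100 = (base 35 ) P1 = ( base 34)PQ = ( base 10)876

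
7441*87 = 647367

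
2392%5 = 2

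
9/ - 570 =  - 1+ 187/190 = - 0.02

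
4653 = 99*47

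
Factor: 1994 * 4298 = 8570212= 2^2* 7^1* 307^1* 997^1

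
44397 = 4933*9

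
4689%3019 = 1670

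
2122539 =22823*93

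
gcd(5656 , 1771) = 7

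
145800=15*9720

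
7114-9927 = -2813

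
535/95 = 107/19 = 5.63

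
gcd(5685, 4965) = 15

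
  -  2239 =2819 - 5058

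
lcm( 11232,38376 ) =460512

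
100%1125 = 100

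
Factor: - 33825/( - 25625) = 33/25  =  3^1*5^ (-2) *11^1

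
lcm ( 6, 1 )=6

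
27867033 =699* 39867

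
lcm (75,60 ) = 300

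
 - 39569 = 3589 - 43158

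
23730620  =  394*60230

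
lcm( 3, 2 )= 6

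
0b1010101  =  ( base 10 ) 85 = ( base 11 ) 78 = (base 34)2H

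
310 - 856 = - 546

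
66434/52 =33217/26=1277.58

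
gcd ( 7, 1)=1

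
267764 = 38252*7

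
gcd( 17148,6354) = 6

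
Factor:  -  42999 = - 3^1 * 11^1 *1303^1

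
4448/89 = 49 +87/89 = 49.98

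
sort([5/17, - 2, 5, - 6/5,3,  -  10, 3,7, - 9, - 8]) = [ - 10, - 9, - 8, - 2, - 6/5,5/17,3,  3,5, 7 ] 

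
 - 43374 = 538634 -582008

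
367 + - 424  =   - 57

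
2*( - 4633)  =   - 9266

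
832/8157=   832/8157 = 0.10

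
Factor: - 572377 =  - 13^1 * 44029^1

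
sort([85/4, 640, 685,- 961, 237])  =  [ - 961,  85/4, 237, 640, 685]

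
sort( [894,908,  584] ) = [ 584, 894  ,  908 ]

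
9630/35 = 275 + 1/7 = 275.14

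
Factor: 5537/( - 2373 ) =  - 3^( - 1) * 7^1 = - 7/3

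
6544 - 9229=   -  2685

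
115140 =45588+69552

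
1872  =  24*78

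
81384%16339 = 16028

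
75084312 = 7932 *9466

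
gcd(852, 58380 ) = 12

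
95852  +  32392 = 128244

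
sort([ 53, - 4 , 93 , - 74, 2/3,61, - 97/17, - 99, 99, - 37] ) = [-99 , - 74, - 37, -97/17 ,-4,2/3, 53,61,93 , 99 ] 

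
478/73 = 6 + 40/73 = 6.55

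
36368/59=616  +  24/59=616.41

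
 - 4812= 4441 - 9253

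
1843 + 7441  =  9284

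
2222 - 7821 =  - 5599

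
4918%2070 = 778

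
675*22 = 14850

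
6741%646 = 281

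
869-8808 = -7939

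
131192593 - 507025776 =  - 375833183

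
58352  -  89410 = -31058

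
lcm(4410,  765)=74970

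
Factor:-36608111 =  - 23^1*317^1*5021^1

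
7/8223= 7/8223=0.00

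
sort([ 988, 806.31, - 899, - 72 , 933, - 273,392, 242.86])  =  [ -899,-273, - 72, 242.86,392, 806.31,933, 988]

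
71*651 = 46221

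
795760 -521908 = 273852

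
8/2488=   1/311 = 0.00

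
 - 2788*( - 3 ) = 8364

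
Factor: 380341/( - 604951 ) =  - 13^1 * 17^1*73^(  -  1)*1721^1 * 8287^( - 1) 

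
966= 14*69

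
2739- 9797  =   - 7058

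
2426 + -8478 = -6052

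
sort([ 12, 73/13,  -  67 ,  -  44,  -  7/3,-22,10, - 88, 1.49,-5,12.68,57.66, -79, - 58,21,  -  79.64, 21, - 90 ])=[ - 90, - 88,-79.64,-79,-67,-58, - 44,-22, - 5, - 7/3, 1.49, 73/13 , 10, 12,12.68, 21, 21, 57.66]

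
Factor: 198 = 2^1 * 3^2*11^1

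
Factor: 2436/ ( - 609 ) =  - 4 = - 2^2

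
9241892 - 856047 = 8385845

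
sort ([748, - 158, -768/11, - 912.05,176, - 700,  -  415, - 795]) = [ - 912.05, - 795, - 700, - 415,- 158,-768/11, 176,748]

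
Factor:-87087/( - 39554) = 2^( - 1)*3^1*7^1*11^1*13^1*29^1*19777^(  -  1 )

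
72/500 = 18/125  =  0.14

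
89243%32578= 24087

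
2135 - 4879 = -2744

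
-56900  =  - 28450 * 2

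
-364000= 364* (- 1000)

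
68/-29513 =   -  1 + 29445/29513 = -  0.00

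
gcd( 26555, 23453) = 47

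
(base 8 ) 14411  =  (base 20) g09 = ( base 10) 6409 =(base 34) 5ih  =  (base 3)22210101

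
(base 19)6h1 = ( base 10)2490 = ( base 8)4672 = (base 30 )2N0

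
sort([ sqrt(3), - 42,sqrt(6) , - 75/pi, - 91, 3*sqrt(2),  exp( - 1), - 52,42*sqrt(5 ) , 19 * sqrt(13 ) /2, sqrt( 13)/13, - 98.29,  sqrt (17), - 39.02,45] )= [ - 98.29, - 91, - 52, - 42  , - 39.02, - 75/pi, sqrt( 13)/13, exp( - 1) , sqrt (3),sqrt(6), sqrt( 17), 3*sqrt( 2 ),19*sqrt(13 ) /2, 45 , 42*sqrt (5)]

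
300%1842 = 300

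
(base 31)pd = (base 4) 30110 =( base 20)1J8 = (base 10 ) 788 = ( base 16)314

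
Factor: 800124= 2^2*3^1*13^1*23^1*223^1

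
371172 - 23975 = 347197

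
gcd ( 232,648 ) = 8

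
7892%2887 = 2118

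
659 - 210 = 449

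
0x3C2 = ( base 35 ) RH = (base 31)101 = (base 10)962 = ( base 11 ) 7a5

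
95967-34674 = 61293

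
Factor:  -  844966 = -2^1 * 47^1*89^1*101^1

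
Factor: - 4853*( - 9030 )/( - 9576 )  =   - 2^(  -  2 ) *3^(-1 ) * 5^1*19^( - 1)*23^1*43^1*211^1 = - 1043395/228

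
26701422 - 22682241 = 4019181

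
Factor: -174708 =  - 2^2*3^2*23^1*211^1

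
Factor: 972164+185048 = 1157212  =  2^2*7^1*37^1*1117^1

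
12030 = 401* 30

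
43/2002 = 43/2002 = 0.02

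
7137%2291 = 264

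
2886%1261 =364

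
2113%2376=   2113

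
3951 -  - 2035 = 5986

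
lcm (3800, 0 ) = 0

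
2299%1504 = 795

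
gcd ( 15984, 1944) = 216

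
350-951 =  - 601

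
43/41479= 43/41479 =0.00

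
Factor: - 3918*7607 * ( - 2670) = 2^2*3^2*5^1*89^1 * 653^1*7607^1 =79577283420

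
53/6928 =53/6928 = 0.01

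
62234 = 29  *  2146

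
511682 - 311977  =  199705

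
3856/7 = 550  +  6/7 = 550.86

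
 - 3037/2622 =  - 2 + 2207/2622=   - 1.16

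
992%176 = 112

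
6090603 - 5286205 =804398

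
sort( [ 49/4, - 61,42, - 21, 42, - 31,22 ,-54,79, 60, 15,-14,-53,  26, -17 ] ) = [ -61,-54, -53,-31,-21, -17,  -  14,49/4,15, 22,26,42, 42, 60,79 ]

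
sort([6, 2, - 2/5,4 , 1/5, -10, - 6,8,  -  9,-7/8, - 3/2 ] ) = [ - 10,-9, - 6 , - 3/2, - 7/8, - 2/5,1/5,2, 4,  6, 8]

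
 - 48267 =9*( - 5363) 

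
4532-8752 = -4220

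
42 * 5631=236502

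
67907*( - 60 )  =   - 4074420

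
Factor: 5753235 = 3^1*5^1 * 383549^1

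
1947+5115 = 7062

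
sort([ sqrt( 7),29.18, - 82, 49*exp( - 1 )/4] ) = [ - 82, sqrt( 7 ),49*exp(- 1)/4, 29.18 ] 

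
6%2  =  0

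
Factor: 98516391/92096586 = 32838797/30698862 = 2^( - 1 )*3^( -1 )*5116477^(-1 )*32838797^1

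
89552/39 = 89552/39 = 2296.21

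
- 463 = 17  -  480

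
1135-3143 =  - 2008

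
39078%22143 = 16935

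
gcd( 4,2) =2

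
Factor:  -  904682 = -2^1*23^1*71^1*277^1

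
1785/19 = 93 + 18/19 = 93.95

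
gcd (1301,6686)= 1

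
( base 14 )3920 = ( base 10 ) 10024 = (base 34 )8ms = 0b10011100101000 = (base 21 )11F7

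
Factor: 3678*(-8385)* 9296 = -286688918880= - 2^5*3^2*5^1*7^1*13^1*43^1*83^1*613^1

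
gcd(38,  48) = 2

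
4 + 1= 5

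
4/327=4/327 = 0.01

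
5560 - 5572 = - 12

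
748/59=748/59 = 12.68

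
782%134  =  112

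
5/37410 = 1/7482 = 0.00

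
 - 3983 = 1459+- 5442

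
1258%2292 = 1258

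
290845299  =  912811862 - 621966563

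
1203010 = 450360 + 752650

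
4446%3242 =1204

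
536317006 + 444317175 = 980634181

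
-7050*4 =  - 28200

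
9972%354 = 60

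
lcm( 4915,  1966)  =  9830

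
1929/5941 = 1929/5941 = 0.32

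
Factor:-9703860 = -2^2*3^1 * 5^1*161731^1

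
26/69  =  26/69=0.38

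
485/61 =485/61 = 7.95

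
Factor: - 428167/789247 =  - 37^( - 1)*83^(-1) *257^( - 1) * 428167^1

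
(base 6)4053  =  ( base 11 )746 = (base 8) 1601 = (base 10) 897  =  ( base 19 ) 294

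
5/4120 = 1/824 = 0.00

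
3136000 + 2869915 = 6005915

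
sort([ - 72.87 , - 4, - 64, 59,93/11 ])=[ - 72.87, - 64, - 4,93/11,59]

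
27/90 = 3/10 =0.30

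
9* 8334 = 75006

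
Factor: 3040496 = 2^4*190031^1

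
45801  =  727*63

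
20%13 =7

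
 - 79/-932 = 79/932 = 0.08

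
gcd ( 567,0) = 567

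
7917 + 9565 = 17482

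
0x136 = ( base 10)310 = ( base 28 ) b2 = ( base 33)9D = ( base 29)AK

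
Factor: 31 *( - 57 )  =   - 1767 = -  3^1*19^1*31^1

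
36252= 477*76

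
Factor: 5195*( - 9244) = -2^2 * 5^1*1039^1*2311^1 = - 48022580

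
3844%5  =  4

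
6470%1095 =995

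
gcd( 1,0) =1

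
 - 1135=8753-9888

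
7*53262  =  372834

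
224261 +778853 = 1003114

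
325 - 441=- 116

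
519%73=8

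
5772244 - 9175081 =- 3402837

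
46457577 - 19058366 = 27399211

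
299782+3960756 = 4260538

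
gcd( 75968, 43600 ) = 16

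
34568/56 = 4321/7  =  617.29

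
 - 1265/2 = -633 + 1/2 = -632.50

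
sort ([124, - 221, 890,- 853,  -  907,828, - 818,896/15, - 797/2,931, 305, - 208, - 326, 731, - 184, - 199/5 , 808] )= [ - 907, - 853, - 818,- 797/2, - 326, - 221, - 208, - 184, - 199/5,896/15,124,305, 731,808,828, 890,931] 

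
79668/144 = 2213/4 = 553.25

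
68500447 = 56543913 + 11956534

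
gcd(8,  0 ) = 8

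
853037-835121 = 17916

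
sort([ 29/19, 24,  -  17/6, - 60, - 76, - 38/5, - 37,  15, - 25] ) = [ - 76,- 60, - 37, - 25, - 38/5, - 17/6, 29/19,15,  24]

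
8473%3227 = 2019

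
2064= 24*86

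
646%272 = 102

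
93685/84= 93685/84  =  1115.30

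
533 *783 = 417339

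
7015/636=7015/636= 11.03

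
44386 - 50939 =- 6553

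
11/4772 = 11/4772 = 0.00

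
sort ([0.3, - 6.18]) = [ - 6.18, 0.3]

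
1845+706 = 2551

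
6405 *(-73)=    - 467565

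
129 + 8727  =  8856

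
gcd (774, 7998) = 258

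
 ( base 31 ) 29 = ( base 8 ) 107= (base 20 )3B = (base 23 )32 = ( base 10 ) 71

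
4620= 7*660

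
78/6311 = 78/6311 = 0.01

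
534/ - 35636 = - 267/17818 = - 0.01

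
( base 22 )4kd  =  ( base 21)58G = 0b100101010101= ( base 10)2389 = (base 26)3DN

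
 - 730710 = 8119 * ( -90)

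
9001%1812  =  1753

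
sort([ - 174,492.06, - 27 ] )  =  [ - 174, - 27,492.06]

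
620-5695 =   -  5075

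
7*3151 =22057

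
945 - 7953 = - 7008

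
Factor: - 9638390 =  - 2^1*5^1*963839^1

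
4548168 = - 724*( - 6282 )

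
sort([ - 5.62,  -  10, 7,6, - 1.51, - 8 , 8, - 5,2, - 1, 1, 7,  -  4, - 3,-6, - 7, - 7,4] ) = [-10,-8,-7,-7, - 6, -5.62,-5, - 4  , - 3, - 1.51, - 1,1, 2, 4,6, 7,7,8] 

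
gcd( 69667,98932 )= 1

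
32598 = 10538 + 22060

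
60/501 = 20/167 = 0.12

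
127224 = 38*3348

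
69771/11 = 69771/11 = 6342.82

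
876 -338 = 538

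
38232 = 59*648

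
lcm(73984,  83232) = 665856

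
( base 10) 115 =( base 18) 67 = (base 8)163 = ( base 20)5F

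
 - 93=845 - 938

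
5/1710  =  1/342=0.00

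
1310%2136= 1310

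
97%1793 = 97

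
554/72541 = 554/72541 = 0.01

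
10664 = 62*172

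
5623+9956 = 15579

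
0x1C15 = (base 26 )agd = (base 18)1437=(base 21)g67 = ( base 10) 7189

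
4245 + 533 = 4778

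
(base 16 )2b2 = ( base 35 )JP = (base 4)22302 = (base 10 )690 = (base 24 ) 14I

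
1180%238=228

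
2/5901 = 2/5901 =0.00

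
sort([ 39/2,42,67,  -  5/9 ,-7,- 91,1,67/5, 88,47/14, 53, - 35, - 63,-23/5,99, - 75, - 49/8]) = [ - 91, - 75,-63,-35, - 7, - 49/8, - 23/5, - 5/9 , 1, 47/14, 67/5, 39/2, 42, 53,67, 88, 99]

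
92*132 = 12144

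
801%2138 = 801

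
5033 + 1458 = 6491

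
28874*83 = 2396542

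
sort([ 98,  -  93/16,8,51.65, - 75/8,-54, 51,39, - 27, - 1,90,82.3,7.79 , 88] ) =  [ - 54, - 27,  -  75/8, - 93/16, - 1,7.79,8 , 39, 51,51.65 , 82.3,88, 90,98 ]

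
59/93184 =59/93184= 0.00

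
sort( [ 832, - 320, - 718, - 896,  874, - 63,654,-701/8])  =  [ - 896, - 718, - 320, - 701/8,-63,654,832,874 ] 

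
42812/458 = 93+109/229 =93.48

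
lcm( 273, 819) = 819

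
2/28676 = 1/14338 = 0.00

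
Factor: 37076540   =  2^2*5^1*151^1 *12277^1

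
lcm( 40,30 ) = 120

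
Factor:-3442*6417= - 2^1*3^2*23^1*31^1*1721^1 = - 22087314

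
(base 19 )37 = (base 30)24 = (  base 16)40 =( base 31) 22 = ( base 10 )64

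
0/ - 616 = 0/1 = - 0.00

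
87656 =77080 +10576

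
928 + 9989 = 10917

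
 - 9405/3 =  - 3135 = -3135.00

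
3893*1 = 3893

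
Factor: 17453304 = 2^3*3^2*11^1*22037^1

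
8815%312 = 79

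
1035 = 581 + 454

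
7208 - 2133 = 5075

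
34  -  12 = 22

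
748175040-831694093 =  - 83519053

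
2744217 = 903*3039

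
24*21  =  504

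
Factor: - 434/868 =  - 1/2 = - 2^( - 1)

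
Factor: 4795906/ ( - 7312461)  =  -2^1*3^( - 1 ) * 13^( - 2 )*83^1*167^1*173^1 *14423^( -1 ) 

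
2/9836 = 1/4918 = 0.00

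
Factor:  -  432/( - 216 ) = 2^1 = 2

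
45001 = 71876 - 26875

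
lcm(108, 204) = 1836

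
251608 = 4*62902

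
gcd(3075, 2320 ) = 5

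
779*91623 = 71374317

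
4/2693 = 4/2693 = 0.00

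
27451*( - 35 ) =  - 960785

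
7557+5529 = 13086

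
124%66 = 58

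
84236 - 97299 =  - 13063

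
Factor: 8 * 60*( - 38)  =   -2^6 * 3^1*5^1*19^1=- 18240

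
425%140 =5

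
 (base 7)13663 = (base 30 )45J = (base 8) 7271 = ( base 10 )3769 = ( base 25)60J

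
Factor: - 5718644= - 2^2*1429661^1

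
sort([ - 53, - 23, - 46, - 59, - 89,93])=[ - 89, - 59,- 53, - 46, - 23, 93]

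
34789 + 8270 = 43059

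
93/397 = 93/397 = 0.23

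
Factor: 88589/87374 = 2^(- 1)  *7^( - 1)  *79^(-2)*88589^1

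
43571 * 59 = 2570689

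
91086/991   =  91086/991 = 91.91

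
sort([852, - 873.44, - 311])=[ - 873.44, - 311,852 ] 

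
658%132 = 130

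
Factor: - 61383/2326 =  - 2^( - 1)*3^1*7^1* 37^1*79^1*1163^( - 1)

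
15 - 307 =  - 292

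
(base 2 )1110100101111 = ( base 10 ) 7471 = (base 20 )IDB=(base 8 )16457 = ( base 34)6FP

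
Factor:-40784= - 2^4 *2549^1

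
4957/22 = 225 + 7/22 = 225.32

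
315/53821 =315/53821 = 0.01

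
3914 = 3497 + 417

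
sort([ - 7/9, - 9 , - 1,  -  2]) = [ - 9,-2,-1, -7/9] 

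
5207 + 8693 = 13900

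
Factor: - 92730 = - 2^1* 3^1*5^1*11^1 * 281^1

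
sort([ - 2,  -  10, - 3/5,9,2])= [-10,  -  2, - 3/5,  2, 9]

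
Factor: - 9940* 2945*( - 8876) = 2^4*5^2*7^2*19^1*31^1*71^1*317^1 = 259829810800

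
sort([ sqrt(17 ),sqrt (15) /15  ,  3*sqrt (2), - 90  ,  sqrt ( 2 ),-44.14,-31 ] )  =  [-90, - 44.14, - 31, sqrt(15 ) /15 , sqrt( 2 ),  sqrt( 17 ), 3*sqrt( 2) ] 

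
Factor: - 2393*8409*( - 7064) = 2^3*3^1*883^1*2393^1*2803^1 = 142147014168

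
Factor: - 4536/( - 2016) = 2^( - 2 )*3^2 = 9/4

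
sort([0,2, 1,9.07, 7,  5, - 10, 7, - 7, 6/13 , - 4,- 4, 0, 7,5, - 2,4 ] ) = [ - 10,-7  , - 4,-4, - 2,0, 0 , 6/13,1, 2,4, 5 , 5,7 , 7,7,9.07 ]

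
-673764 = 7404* (-91) 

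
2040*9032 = 18425280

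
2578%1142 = 294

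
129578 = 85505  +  44073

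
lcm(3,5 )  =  15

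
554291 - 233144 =321147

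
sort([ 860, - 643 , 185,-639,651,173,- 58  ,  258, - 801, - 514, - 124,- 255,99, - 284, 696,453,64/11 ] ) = [-801,-643,-639,- 514, - 284, - 255, - 124, - 58,64/11,99,173,185,258,  453,651 , 696,860] 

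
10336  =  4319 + 6017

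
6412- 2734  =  3678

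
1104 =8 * 138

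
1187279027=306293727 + 880985300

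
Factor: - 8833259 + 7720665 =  - 1112594 = - 2^1*7^2*11353^1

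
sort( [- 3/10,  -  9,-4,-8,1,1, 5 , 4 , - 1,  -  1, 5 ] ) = [ -9, - 8,-4,-1,-1 ,-3/10, 1, 1  ,  4, 5,5 ] 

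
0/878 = 0 = 0.00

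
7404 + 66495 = 73899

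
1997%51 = 8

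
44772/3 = 14924 = 14924.00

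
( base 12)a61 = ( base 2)10111101001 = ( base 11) 1156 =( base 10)1513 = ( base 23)2JI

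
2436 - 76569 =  - 74133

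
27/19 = 1+8/19 = 1.42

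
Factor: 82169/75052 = 127/116 = 2^( -2)*29^(  -  1 ) * 127^1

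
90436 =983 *92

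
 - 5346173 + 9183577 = 3837404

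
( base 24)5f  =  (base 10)135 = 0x87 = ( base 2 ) 10000111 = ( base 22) 63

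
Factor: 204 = 2^2*3^1*17^1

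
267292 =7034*38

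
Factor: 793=13^1 * 61^1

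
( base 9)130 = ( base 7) 213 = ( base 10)108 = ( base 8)154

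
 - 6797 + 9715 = 2918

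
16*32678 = 522848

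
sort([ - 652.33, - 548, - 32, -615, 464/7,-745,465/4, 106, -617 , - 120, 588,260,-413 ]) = [  -  745,-652.33, - 617, - 615, -548 , - 413, - 120, - 32, 464/7,  106,465/4, 260,  588 ]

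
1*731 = 731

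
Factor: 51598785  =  3^1*5^1*7^1 * 491417^1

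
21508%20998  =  510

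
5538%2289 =960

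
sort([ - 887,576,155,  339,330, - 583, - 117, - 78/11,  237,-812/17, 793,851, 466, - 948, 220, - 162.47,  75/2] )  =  [  -  948,  -  887, - 583,  -  162.47,- 117,  -  812/17, - 78/11, 75/2, 155,220, 237, 330,339, 466, 576,793, 851 ]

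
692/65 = 10 + 42/65=10.65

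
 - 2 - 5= - 7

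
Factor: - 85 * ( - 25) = 2125 = 5^3*17^1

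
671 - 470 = 201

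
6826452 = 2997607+3828845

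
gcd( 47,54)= 1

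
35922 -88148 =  - 52226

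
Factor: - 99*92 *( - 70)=2^3*3^2*5^1*  7^1*11^1*23^1 =637560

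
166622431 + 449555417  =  616177848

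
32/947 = 32/947 = 0.03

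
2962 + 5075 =8037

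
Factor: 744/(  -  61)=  - 2^3*3^1*31^1 *61^(  -  1) 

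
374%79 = 58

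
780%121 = 54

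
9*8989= 80901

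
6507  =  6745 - 238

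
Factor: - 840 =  - 2^3*3^1*5^1*7^1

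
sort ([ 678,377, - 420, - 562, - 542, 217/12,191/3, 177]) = [ - 562, - 542,-420,217/12,191/3, 177, 377 , 678]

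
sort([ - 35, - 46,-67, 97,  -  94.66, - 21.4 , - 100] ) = [  -  100, - 94.66, - 67 , - 46, - 35, -21.4, 97 ] 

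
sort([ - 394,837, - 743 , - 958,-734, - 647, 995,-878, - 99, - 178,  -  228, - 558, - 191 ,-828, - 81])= [-958 ,-878 ,- 828, - 743,  -  734,-647, - 558, - 394,- 228,-191 ,-178, - 99, - 81 , 837,995 ]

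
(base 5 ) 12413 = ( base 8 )1727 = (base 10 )983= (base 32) UN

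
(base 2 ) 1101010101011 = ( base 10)6827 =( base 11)5147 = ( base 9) 10325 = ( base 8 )15253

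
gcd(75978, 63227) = 1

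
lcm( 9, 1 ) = 9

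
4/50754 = 2/25377 = 0.00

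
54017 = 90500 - 36483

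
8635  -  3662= 4973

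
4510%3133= 1377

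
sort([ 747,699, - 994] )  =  [ - 994,699, 747]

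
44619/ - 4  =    -  11155 + 1/4 = -11154.75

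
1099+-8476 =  - 7377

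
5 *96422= 482110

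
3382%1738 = 1644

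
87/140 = 87/140= 0.62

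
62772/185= 62772/185 = 339.31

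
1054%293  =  175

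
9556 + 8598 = 18154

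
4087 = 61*67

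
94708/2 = 47354  =  47354.00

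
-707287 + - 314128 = - 1021415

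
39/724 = 39/724 = 0.05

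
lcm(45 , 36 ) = 180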